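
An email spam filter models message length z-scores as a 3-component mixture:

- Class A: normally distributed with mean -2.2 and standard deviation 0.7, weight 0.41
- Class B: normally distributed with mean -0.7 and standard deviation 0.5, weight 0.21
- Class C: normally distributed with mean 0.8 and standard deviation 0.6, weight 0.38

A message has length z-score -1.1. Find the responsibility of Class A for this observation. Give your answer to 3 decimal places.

By Bayes' theorem, P(k | x) = π_k f_k(x) / Σ_j π_j f_j(x).
Component likelihoods at x = -1.1:
  p_A = (1/(0.7·√(2π)))·exp(−(-1.1−-2.2)²/(2·0.7²)) = 0.569918·exp(-1.23469) = 0.165803
  p_B = (1/(0.5·√(2π)))·exp(−(-1.1−-0.7)²/(2·0.5²)) = 0.797885·exp(-0.32000) = 0.579383
  p_C = (1/(0.6·√(2π)))·exp(−(-1.1−0.8)²/(2·0.6²)) = 0.664904·exp(-5.01389) = 0.00441829
Prior × likelihood for each component:
  π_A·p_A = 0.41 × 0.165803 = 0.0679791
  π_B·p_B = 0.21 × 0.579383 = 0.12167
  π_C·p_C = 0.38 × 0.00441829 = 0.00167895
Denominator: 0.0679791 + 0.12167 + 0.00167895 = 0.191328
Responsibility of Class A: 0.0679791 / 0.191328 ≈ 0.355

0.355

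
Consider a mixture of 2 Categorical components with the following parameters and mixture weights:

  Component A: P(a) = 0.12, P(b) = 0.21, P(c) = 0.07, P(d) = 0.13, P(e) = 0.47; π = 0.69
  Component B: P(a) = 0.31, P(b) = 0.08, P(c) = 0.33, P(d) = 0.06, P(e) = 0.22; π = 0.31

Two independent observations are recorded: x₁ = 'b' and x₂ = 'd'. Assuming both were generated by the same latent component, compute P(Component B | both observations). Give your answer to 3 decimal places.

Posterior ∝ prior × likelihood, so P(k | x) ∝ P(Z=k) f_k(x); normalise over all components.
Since both observations come from the same component, the likelihood for component k is f_k(x₁)·f_k(x₂).
  L_A = [P(b | comp) = 0.21] × [0.13] = 0.0273
  L_B = [P(b | comp) = 0.08] × [0.06] = 0.0048
Prior × likelihood for each component:
  P(Z=A)·L_A = 0.69 × 0.0273 = 0.018837
  P(Z=B)·L_B = 0.31 × 0.0048 = 0.001488
Sum: 0.018837 + 0.001488 = 0.020325
Responsibility of Component B: 0.001488 / 0.020325 ≈ 0.073

0.073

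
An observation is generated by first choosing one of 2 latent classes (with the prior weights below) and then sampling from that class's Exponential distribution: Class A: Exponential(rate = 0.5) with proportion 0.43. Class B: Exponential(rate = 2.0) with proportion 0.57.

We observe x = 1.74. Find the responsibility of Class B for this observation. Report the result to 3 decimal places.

Apply Bayes' rule: the posterior for each component is proportional to its prior times its likelihood at x.
Exponential densities:
  L_A = 0.209476
  L_B = 0.0616148
Unnormalised posteriors:
  π_A·L_A = 0.43 × 0.209476 = 0.0900746
  π_B·L_B = 0.57 × 0.0616148 = 0.0351204
Denominator: 0.0900746 + 0.0351204 = 0.125195
So the posterior for Class B is 0.0351204 / 0.125195 ≈ 0.281.

0.281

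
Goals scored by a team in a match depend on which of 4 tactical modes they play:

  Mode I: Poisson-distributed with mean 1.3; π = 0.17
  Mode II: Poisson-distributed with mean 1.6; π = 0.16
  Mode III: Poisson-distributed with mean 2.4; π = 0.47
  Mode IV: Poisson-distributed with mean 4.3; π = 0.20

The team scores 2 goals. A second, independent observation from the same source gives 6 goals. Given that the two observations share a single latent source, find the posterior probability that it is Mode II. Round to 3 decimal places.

By Bayes' theorem, P(k | x) = π_k f_k(x) / Σ_j π_j f_j(x).
Since both observations come from the same component, the likelihood for component k is f_k(x₁)·f_k(x₂).
  L_I = [e^(−1.3)·1.3^2/2! = 0.230289] × [0.00182703] = 0.000420745
  L_II = [e^(−1.6)·1.6^2/2! = 0.258428] × [0.00470453] = 0.00121578
  L_III = [e^(−2.4)·2.4^2/2! = 0.261268] × [0.0240784] = 0.00629092
  L_IV = [e^(−4.3)·4.3^2/2! = 0.125441] × [0.119127] = 0.0149435
Prior × likelihood for each component:
  π_I·L_I = 0.17 × 0.000420745 = 7.15266e-05
  π_II·L_II = 0.16 × 0.00121578 = 0.000194525
  π_III·L_III = 0.47 × 0.00629092 = 0.00295673
  π_IV·L_IV = 0.20 × 0.0149435 = 0.0029887
Marginal: 7.15266e-05 + 0.000194525 + 0.00295673 + 0.0029887 = 0.00621148
Responsibility of Mode II: 0.000194525 / 0.00621148 ≈ 0.031

0.031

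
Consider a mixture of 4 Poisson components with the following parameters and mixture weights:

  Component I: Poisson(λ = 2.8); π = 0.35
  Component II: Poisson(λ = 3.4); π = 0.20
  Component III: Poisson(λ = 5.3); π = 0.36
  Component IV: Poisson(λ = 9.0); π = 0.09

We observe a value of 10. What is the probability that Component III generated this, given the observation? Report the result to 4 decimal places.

0.4355

By Bayes' theorem, P(k | x) = w_k f_k(x) / Σ_j w_j f_j(x).
Component likelihoods at x = 10:
  L_I = e^(−2.8)·2.8^10/10! = 0.000496355
  L_II = e^(−3.4)·3.4^10/10! = 0.00189856
  L_III = e^(−5.3)·5.3^10/10! = 0.0240566
  L_IV = e^(−9.0)·9.0^10/10! = 0.11858
Prior × likelihood for each component:
  w_I·L_I = 0.35 × 0.000496355 = 0.000173724
  w_II·L_II = 0.20 × 0.00189856 = 0.000379713
  w_III·L_III = 0.36 × 0.0240566 = 0.00866039
  w_IV·L_IV = 0.09 × 0.11858 = 0.0106722
Marginal: 0.000173724 + 0.000379713 + 0.00866039 + 0.0106722 = 0.019886
P(Component III | data) ≈ 0.4355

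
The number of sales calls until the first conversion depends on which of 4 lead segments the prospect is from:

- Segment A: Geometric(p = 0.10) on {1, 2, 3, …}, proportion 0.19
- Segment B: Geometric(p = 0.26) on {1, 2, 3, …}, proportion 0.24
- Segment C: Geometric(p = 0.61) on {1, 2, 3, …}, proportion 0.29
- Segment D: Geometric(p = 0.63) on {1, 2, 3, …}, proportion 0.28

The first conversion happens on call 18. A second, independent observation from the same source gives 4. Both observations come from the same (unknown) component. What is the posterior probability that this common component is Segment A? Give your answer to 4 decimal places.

By Bayes' theorem, P(k | x) = π_k f_k(x) / Σ_j π_j f_j(x).
Since both observations come from the same component, the likelihood for component k is f_k(x₁)·f_k(x₂).
  L_A = [0.10·(1−0.10)^17 = 0.10·0.166772 = 0.0166772] × [0.0729] = 0.00121577
  L_B = [0.26·(1−0.26)^17 = 0.26·0.00598328 = 0.00155565] × [0.105358] = 0.000163901
  L_C = [0.61·(1−0.61)^17 = 0.61·1.11712e-07 = 6.81441e-08] × [0.0361846] = 2.46577e-09
  L_D = [0.63·(1−0.63)^17 = 0.63·4.56488e-08 = 2.87587e-08] × [0.0319114] = 9.17731e-10
Multiply by the mixture weights:
  π_A·L_A = 0.19 × 0.00121577 = 0.000230996
  π_B·L_B = 0.24 × 0.000163901 = 3.93362e-05
  π_C·L_C = 0.29 × 2.46577e-09 = 7.15072e-10
  π_D·L_D = 0.28 × 9.17731e-10 = 2.56965e-10
Denominator: 0.000230996 + 3.93362e-05 + 7.15072e-10 + 2.56965e-10 = 0.000270333
Responsibility of Segment A: 0.000230996 / 0.000270333 ≈ 0.8545

0.8545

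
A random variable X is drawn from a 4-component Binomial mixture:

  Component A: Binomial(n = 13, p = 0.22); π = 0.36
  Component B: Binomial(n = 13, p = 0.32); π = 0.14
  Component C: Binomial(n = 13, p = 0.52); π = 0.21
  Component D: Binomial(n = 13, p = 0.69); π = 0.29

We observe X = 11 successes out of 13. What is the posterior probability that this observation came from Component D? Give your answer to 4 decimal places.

Apply Bayes' rule: the posterior for each component is proportional to its prior times its likelihood at x.
Component likelihoods at x = 11 successes out of 13:
  L_A = C(13,11)·0.22^11·0.78^2 = 78·5.84318e-08·0.6084 = 2.77289e-06
  L_B = C(13,11)·0.32^11·0.68^2 = 78·3.60288e-06·0.4624 = 0.000129946
  L_C = C(13,11)·0.52^11·0.48^2 = 78·0.000751687·0.2304 = 0.0135087
  L_D = C(13,11)·0.69^11·0.31^2 = 78·0.0168787·0.0961 = 0.12652
Weight by the priors:
  P(Z=A)·L_A = 0.36 × 2.77289e-06 = 9.98242e-07
  P(Z=B)·L_B = 0.14 × 0.000129946 = 1.81924e-05
  P(Z=C)·L_C = 0.21 × 0.0135087 = 0.00283683
  P(Z=D)·L_D = 0.29 × 0.12652 = 0.0366907
Denominator: 9.98242e-07 + 1.81924e-05 + 0.00283683 + 0.0366907 = 0.0395467
So the posterior for Component D is 0.0366907 / 0.0395467 ≈ 0.9278.

0.9278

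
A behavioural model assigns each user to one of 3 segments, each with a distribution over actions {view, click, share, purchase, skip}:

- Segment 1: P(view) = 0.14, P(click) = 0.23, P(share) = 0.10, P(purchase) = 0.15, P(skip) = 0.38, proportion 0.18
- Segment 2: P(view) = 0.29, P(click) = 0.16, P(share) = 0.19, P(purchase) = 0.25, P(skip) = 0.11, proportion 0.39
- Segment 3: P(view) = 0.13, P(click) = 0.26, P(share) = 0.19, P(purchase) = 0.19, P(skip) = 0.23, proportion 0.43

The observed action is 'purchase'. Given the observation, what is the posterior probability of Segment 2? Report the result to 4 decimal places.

0.4728

P(component k | x) = π_k·f_k(x) / marginal(x), where marginal(x) = Σ_j π_j·f_j(x).
Categorical probabilities:
  p_1 = P(purchase | comp) = 0.15
  p_2 = P(purchase | comp) = 0.25
  p_3 = P(purchase | comp) = 0.19
Multiply by the mixture weights:
  π_1·p_1 = 0.18 × 0.15 = 0.027
  π_2·p_2 = 0.39 × 0.25 = 0.0975
  π_3·p_3 = 0.43 × 0.19 = 0.0817
Normaliser: 0.027 + 0.0975 + 0.0817 = 0.2062
P(Segment 2 | x) = 0.0975 / 0.2062 ≈ 0.4728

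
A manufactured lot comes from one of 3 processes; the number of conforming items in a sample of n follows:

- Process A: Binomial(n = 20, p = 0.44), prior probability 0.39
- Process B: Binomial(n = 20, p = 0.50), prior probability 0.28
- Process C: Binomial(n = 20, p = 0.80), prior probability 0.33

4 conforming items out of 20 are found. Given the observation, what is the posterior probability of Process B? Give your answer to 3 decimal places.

Apply Bayes' rule: the posterior for each component is proportional to its prior times its likelihood at x.
Component likelihoods at x = 4 conforming items out of 20:
  L_A = 0.0169869
  L_B = 0.00462055
  L_C = 1.30057e-08
Prior × likelihood for each component:
  P(Z=A)·L_A = 0.39 × 0.0169869 = 0.00662487
  P(Z=B)·L_B = 0.28 × 0.00462055 = 0.00129375
  P(Z=C)·L_C = 0.33 × 1.30057e-08 = 4.29188e-09
Sum: 0.00662487 + 0.00129375 + 4.29188e-09 = 0.00791863
P(Process B | the observation) ≈ 0.163

0.163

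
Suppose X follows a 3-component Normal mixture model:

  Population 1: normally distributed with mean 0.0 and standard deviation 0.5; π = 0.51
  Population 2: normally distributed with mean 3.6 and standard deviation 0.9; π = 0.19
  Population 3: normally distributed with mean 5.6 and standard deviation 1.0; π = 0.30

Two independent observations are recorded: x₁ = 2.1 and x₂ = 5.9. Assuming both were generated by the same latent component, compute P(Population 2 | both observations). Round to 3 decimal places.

0.781

The responsibility of component k is w_k f_k(x) divided by Σ_j w_j f_j(x).
Since both observations come from the same component, the likelihood for component k is f_k(x₁)·f_k(x₂).
  L_1 = [0.000117886] × [4.63829e-31] = 5.46791e-35
  L_2 = [0.11053] × [0.0169242] = 0.00187064
  L_3 = [0.000872683] × [0.381388] = 0.000332831
Multiply by the mixture weights:
  w_1·L_1 = 0.51 × 5.46791e-35 = 2.78863e-35
  w_2·L_2 = 0.19 × 0.00187064 = 0.000355421
  w_3·L_3 = 0.30 × 0.000332831 = 9.98492e-05
Sum: 2.78863e-35 + 0.000355421 + 9.98492e-05 = 0.00045527
So the posterior for Population 2 is 0.000355421 / 0.00045527 ≈ 0.781.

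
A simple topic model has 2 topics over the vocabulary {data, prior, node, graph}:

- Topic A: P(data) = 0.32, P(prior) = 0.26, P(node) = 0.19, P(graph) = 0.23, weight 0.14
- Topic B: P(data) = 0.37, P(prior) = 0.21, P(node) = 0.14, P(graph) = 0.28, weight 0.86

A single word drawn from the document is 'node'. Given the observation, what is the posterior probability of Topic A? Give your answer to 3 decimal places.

The responsibility of component k is π_k f_k(x) divided by Σ_j π_j f_j(x).
Component likelihoods at x = 'node':
  f_A = P(node | comp) = 0.19
  f_B = P(node | comp) = 0.14
Multiply by the mixture weights:
  π_A·f_A = 0.14 × 0.19 = 0.0266
  π_B·f_B = 0.86 × 0.14 = 0.1204
Marginal: 0.0266 + 0.1204 = 0.147
P(Topic A | 'node') = 0.0266 / 0.147 ≈ 0.181

0.181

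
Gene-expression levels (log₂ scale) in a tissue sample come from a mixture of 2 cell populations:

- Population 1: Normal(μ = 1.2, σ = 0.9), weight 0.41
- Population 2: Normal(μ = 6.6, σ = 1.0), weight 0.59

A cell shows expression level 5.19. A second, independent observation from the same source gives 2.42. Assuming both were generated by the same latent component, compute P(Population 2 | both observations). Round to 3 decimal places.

0.763

Apply Bayes' rule: the posterior for each component is proportional to its prior times its likelihood at x.
Since both observations come from the same component, the likelihood for component k is f_k(x₁)·f_k(x₂).
  p_1 = [(1/(0.9·√(2π)))·exp(−(5.19−1.2)²/(2·0.9²)) = 0.443269·exp(-9.82722) = 2.39199e-05] × [0.176869] = 4.2307e-06
  p_2 = [(1/(1.0·√(2π)))·exp(−(5.19−6.6)²/(2·1.0²)) = 0.398942·exp(-0.99405) = 0.147639] × [6.40954e-05] = 9.46294e-06
Weight by the priors:
  P(Z=1)·p_1 = 0.41 × 4.2307e-06 = 1.73459e-06
  P(Z=2)·p_2 = 0.59 × 9.46294e-06 = 5.58314e-06
Sum: 1.73459e-06 + 5.58314e-06 = 7.31772e-06
So the posterior for Population 2 is 5.58314e-06 / 7.31772e-06 ≈ 0.763.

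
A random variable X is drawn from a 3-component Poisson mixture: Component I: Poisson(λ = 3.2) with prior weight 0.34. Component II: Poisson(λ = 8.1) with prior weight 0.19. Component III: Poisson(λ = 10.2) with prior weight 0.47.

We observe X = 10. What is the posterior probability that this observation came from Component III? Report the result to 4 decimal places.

Posterior ∝ prior × likelihood, so P(k | x) ∝ π_k f_k(x); normalise over all components.
Evaluate each component's likelihood at the observed value:
  f_I = e^(−3.2)·3.2^10/10! = 0.00126472
  f_II = e^(−8.1)·8.1^10/10! = 0.101696
  f_III = e^(−10.2)·10.2^10/10! = 0.124863
Unnormalised posteriors:
  π_I·f_I = 0.34 × 0.00126472 = 0.000430005
  π_II·f_II = 0.19 × 0.101696 = 0.0193222
  π_III·f_III = 0.47 × 0.124863 = 0.0586858
Sum: 0.000430005 + 0.0193222 + 0.0586858 = 0.0784379
P(Component III | the observation) = 0.0586858 / 0.0784379 ≈ 0.7482

0.7482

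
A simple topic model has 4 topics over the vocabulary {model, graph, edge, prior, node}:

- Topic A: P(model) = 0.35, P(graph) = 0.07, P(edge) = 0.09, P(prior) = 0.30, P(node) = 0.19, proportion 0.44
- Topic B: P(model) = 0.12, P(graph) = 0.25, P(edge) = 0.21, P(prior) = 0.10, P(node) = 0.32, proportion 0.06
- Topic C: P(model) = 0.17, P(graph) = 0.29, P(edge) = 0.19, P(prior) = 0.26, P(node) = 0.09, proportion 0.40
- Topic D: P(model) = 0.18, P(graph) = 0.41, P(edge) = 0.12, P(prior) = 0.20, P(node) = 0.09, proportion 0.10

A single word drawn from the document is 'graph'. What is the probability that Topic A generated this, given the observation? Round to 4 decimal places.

0.1519

P(component k | x) = w_k·f_k(x) / marginal(x), where marginal(x) = Σ_j w_j·f_j(x).
Categorical probabilities:
  f_A = 0.07
  f_B = 0.25
  f_C = 0.29
  f_D = 0.41
Unnormalised posteriors:
  w_A·f_A = 0.44 × 0.07 = 0.0308
  w_B·f_B = 0.06 × 0.25 = 0.015
  w_C·f_C = 0.40 × 0.29 = 0.116
  w_D·f_D = 0.10 × 0.41 = 0.041
Normaliser: 0.0308 + 0.015 + 0.116 + 0.041 = 0.2028
Responsibility of Topic A: 0.0308 / 0.2028 ≈ 0.1519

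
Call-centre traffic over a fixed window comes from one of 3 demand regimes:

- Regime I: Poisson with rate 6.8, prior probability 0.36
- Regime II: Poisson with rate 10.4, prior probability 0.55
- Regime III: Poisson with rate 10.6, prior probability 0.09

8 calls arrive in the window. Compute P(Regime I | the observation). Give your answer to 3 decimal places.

0.409

The responsibility of component k is π_k f_k(x) divided by Σ_j π_j f_j(x).
Evaluate each component's likelihood at the observed value:
  p_I = e^(−6.8)·6.8^8/8! = 0.126284
  p_II = e^(−10.4)·10.4^8/8! = 0.103296
  p_III = e^(−10.6)·10.6^8/8! = 0.0984929
Prior × likelihood for each component:
  π_I·p_I = 0.36 × 0.126284 = 0.0454622
  π_II·p_II = 0.55 × 0.103296 = 0.0568128
  π_III·p_III = 0.09 × 0.0984929 = 0.00886436
Evidence: 0.0454622 + 0.0568128 + 0.00886436 = 0.111139
P(Regime I | the observation) ≈ 0.409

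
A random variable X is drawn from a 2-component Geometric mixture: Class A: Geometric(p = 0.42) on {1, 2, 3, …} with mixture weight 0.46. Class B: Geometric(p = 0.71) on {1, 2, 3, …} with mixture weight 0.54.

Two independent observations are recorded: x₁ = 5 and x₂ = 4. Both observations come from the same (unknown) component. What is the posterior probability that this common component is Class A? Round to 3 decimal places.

0.974

Posterior ∝ prior × likelihood, so P(k | x) ∝ π_k f_k(x); normalise over all components.
Since both observations come from the same component, the likelihood for component k is f_k(x₁)·f_k(x₂).
  L_A = [0.42·(1−0.42)^4 = 0.42·0.113165 = 0.0475293] × [0.081947] = 0.00389488
  L_B = [0.71·(1−0.71)^4 = 0.71·0.00707281 = 0.0050217] × [0.0173162] = 8.69566e-05
Multiply by the mixture weights:
  π_A·L_A = 0.46 × 0.00389488 = 0.00179165
  π_B·L_B = 0.54 × 8.69566e-05 = 4.69566e-05
Evidence: 0.00179165 + 4.69566e-05 = 0.0018386
So the posterior for Class A is 0.00179165 / 0.0018386 ≈ 0.974.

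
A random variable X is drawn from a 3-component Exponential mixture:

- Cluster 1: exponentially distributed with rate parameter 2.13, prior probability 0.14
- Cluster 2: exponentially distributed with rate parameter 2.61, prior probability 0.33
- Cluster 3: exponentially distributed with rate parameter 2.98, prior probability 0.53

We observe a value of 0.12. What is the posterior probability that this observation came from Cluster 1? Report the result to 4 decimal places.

P(component k | x) = π_k·f_k(x) / marginal(x), where marginal(x) = Σ_j π_j·f_j(x).
Exponential densities:
  p_1 = 1.64958
  p_2 = 1.90818
  p_3 = 2.08407
Multiply by the mixture weights:
  π_1·p_1 = 0.14 × 1.64958 = 0.230941
  π_2·p_2 = 0.33 × 1.90818 = 0.6297
  π_3·p_3 = 0.53 × 2.08407 = 1.10456
Normaliser: 0.230941 + 0.6297 + 1.10456 = 1.9652
So the posterior for Cluster 1 is 0.230941 / 1.9652 ≈ 0.1175.

0.1175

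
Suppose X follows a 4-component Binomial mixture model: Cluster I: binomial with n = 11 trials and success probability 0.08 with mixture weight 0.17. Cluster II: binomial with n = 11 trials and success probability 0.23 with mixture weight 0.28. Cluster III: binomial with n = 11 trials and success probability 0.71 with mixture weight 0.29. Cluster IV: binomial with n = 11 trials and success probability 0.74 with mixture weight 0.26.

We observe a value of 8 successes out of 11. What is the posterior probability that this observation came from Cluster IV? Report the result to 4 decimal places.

Posterior ∝ prior × likelihood, so P(k | x) ∝ P(Z=k) f_k(x); normalise over all components.
Component likelihoods at x = 8 successes out of 11:
  f_I = C(11,8)·0.08^8·0.92^3 = 165·1.67772e-09·0.778688 = 2.1556e-07
  f_II = C(11,8)·0.23^8·0.77^3 = 165·7.8311e-06·0.456533 = 0.000589901
  f_III = C(11,8)·0.71^8·0.29^3 = 165·0.0645754·0.024389 = 0.259863
  f_IV = C(11,8)·0.74^8·0.26^3 = 165·0.0899195·0.017576 = 0.26077
Prior × likelihood for each component:
  P(Z=I)·f_I = 0.17 × 2.1556e-07 = 3.66451e-08
  P(Z=II)·f_II = 0.28 × 0.000589901 = 0.000165172
  P(Z=III)·f_III = 0.29 × 0.259863 = 0.0753603
  P(Z=IV)·f_IV = 0.26 × 0.26077 = 0.0678002
Denominator: 3.66451e-08 + 0.000165172 + 0.0753603 + 0.0678002 = 0.143326
Responsibility of Cluster IV: 0.0678002 / 0.143326 ≈ 0.4730

0.4730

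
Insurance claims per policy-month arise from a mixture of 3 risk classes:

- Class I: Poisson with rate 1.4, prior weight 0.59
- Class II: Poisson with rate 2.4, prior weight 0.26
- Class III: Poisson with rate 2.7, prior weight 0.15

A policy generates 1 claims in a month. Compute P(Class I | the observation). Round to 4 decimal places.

Apply Bayes' rule: the posterior for each component is proportional to its prior times its likelihood at x.
Poisson probabilities:
  p_I = 0.345236
  p_II = 0.217723
  p_III = 0.181455
Unnormalised posteriors:
  P(Z=I)·p_I = 0.59 × 0.345236 = 0.203689
  P(Z=II)·p_II = 0.26 × 0.217723 = 0.056608
  P(Z=III)·p_III = 0.15 × 0.181455 = 0.0272182
Evidence: 0.203689 + 0.056608 + 0.0272182 = 0.287515
Responsibility of Class I: 0.203689 / 0.287515 ≈ 0.7084

0.7084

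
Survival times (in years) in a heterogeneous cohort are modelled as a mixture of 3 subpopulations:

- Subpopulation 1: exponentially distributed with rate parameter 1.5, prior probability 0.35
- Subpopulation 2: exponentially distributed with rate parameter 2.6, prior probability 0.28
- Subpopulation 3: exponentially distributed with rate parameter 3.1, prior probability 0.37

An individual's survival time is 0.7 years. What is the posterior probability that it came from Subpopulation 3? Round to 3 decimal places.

0.303

Apply Bayes' rule: the posterior for each component is proportional to its prior times its likelihood at x.
Exponential densities:
  p_1 = 0.524907
  p_2 = 0.421267
  p_3 = 0.353951
Weight by the priors:
  w_1·p_1 = 0.35 × 0.524907 = 0.183717
  w_2·p_2 = 0.28 × 0.421267 = 0.117955
  w_3·p_3 = 0.37 × 0.353951 = 0.130962
Normaliser: 0.183717 + 0.117955 + 0.130962 = 0.432634
P(Subpopulation 3 | the observation) = 0.130962 / 0.432634 ≈ 0.303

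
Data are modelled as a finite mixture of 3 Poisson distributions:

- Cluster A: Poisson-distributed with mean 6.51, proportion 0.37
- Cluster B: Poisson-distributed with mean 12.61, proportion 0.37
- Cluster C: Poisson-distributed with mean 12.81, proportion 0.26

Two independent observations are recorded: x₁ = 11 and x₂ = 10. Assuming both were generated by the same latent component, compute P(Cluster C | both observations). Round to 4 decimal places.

0.3560

P(component k | x) = π_k·f_k(x) / marginal(x), where marginal(x) = Σ_j π_j·f_j(x).
Since both observations come from the same component, the likelihood for component k is f_k(x₁)·f_k(x₂).
  p_A = [0.0331878] × [0.0560776] = 0.00186109
  p_B = [0.107215] × [0.0935264] = 0.0100275
  p_C = [0.104369] × [0.0896223] = 0.00935381
Weight by the priors:
  π_A·p_A = 0.37 × 0.00186109 = 0.000688604
  π_B·p_B = 0.37 × 0.0100275 = 0.00371016
  π_C·p_C = 0.26 × 0.00935381 = 0.00243199
Sum: 0.000688604 + 0.00371016 + 0.00243199 = 0.00683076
P(Cluster C | x) = 0.00243199 / 0.00683076 ≈ 0.3560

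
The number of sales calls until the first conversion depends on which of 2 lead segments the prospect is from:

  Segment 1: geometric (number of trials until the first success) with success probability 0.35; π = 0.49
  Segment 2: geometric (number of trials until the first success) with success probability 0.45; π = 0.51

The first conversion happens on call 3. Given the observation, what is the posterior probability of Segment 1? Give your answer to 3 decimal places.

P(component k | x) = π_k·f_k(x) / marginal(x), where marginal(x) = Σ_j π_j·f_j(x).
Geometric probabilities:
  p_1 = 0.147875
  p_2 = 0.136125
Prior × likelihood for each component:
  π_1·p_1 = 0.49 × 0.147875 = 0.0724588
  π_2·p_2 = 0.51 × 0.136125 = 0.0694238
Normaliser: 0.0724588 + 0.0694238 = 0.141883
P(Segment 1 | data) ≈ 0.511

0.511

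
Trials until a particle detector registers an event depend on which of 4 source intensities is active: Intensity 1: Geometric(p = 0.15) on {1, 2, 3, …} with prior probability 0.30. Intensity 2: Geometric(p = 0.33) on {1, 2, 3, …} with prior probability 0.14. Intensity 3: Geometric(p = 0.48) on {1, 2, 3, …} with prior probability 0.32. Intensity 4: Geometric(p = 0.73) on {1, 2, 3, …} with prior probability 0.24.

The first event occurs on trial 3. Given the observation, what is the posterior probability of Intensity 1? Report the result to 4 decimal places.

The responsibility of component k is π_k f_k(x) divided by Σ_j π_j f_j(x).
Evaluate each component's likelihood at the observed value:
  p_1 = 0.15·(1−0.15)^2 = 0.15·0.7225 = 0.108375
  p_2 = 0.33·(1−0.33)^2 = 0.33·0.4489 = 0.148137
  p_3 = 0.48·(1−0.48)^2 = 0.48·0.2704 = 0.129792
  p_4 = 0.73·(1−0.73)^2 = 0.73·0.0729 = 0.053217
Multiply by the mixture weights:
  π_1·p_1 = 0.30 × 0.108375 = 0.0325125
  π_2·p_2 = 0.14 × 0.148137 = 0.0207392
  π_3·p_3 = 0.32 × 0.129792 = 0.0415334
  π_4·p_4 = 0.24 × 0.053217 = 0.0127721
Evidence: 0.0325125 + 0.0207392 + 0.0415334 + 0.0127721 = 0.107557
Responsibility of Intensity 1: 0.0325125 / 0.107557 ≈ 0.3023

0.3023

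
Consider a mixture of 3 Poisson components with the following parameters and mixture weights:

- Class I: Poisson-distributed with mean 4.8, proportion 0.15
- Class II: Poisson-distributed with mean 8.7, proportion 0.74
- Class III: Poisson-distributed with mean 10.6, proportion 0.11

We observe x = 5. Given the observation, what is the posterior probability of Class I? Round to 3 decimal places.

0.326

Apply Bayes' rule: the posterior for each component is proportional to its prior times its likelihood at x.
Component likelihoods at x = 5:
  f_I = 0.174748
  f_II = 0.0691915
  f_III = 0.027786
Multiply by the mixture weights:
  π_I·f_I = 0.15 × 0.174748 = 0.0262122
  π_II·f_II = 0.74 × 0.0691915 = 0.0512017
  π_III·f_III = 0.11 × 0.027786 = 0.00305646
Evidence: 0.0262122 + 0.0512017 + 0.00305646 = 0.0804704
Responsibility of Class I: 0.0262122 / 0.0804704 ≈ 0.326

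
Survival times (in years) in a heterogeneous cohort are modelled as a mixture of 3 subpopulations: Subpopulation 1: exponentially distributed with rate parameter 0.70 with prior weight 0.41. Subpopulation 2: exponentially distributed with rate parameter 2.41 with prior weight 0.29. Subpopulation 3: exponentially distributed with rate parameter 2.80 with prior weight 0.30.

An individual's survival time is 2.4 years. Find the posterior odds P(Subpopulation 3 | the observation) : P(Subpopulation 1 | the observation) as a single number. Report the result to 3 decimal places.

Since P(k|x) ∝ π_k f_k(x), the posterior odds are π_i f_i(x) / (π_j f_j(x)).
Evaluate each component's likelihood at the observed value:
  L_1 = 0.70·e^(−0.70·2.4) = 0.70·e^(−1.6800) = 0.130462
  L_2 = 2.41·e^(−2.41·2.4) = 2.41·e^(−5.7840) = 0.00741409
  L_3 = 2.80·e^(−2.80·2.4) = 2.80·e^(−6.7200) = 0.00337831
Odds = (0.30/0.41) × (0.00337831/0.130462) = 0.731707 × 0.025895 ≈ 0.019

0.019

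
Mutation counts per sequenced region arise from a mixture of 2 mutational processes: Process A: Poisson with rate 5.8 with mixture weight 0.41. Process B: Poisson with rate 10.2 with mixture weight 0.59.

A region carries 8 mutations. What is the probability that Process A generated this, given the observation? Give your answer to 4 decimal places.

0.3822

Apply Bayes' rule: the posterior for each component is proportional to its prior times its likelihood at x.
Poisson probabilities:
  p_A = e^(−5.8)·5.8^8/8! = 0.0961602
  p_B = e^(−10.2)·10.2^8/8! = 0.108013
Multiply by the mixture weights:
  π_A·p_A = 0.41 × 0.0961602 = 0.0394257
  π_B·p_B = 0.59 × 0.108013 = 0.0637278
Normaliser: 0.0394257 + 0.0637278 = 0.103154
P(Process A | the observation) = 0.0394257 / 0.103154 ≈ 0.3822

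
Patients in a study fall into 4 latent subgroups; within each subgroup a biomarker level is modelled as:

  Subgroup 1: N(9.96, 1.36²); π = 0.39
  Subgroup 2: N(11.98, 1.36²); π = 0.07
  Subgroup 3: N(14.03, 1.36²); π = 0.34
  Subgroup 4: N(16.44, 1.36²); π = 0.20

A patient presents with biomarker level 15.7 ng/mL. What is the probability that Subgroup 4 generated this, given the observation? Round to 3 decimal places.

Posterior ∝ prior × likelihood, so P(k | x) ∝ P(Z=k) f_k(x); normalise over all components.
Evaluate each component's likelihood at the observed value:
  L_1 = 3.97419e-05
  L_2 = 0.00696164
  L_3 = 0.138022
  L_4 = 0.252977
Weight by the priors:
  P(Z=1)·L_1 = 0.39 × 3.97419e-05 = 1.54993e-05
  P(Z=2)·L_2 = 0.07 × 0.00696164 = 0.000487315
  P(Z=3)·L_3 = 0.34 × 0.138022 = 0.0469274
  P(Z=4)·L_4 = 0.20 × 0.252977 = 0.0505955
Marginal: 1.54993e-05 + 0.000487315 + 0.0469274 + 0.0505955 = 0.0980257
P(Subgroup 4 | 15.7 ng/mL) ≈ 0.516

0.516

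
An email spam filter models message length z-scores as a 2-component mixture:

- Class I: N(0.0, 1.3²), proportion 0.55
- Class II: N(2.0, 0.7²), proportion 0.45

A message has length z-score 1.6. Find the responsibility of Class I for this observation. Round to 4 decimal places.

0.2665

By Bayes' theorem, P(k | x) = π_k f_k(x) / Σ_j π_j f_j(x).
Normal densities:
  f_I = 0.143891
  f_II = 0.484068
Weight by the priors:
  π_I·f_I = 0.55 × 0.143891 = 0.07914
  π_II·f_II = 0.45 × 0.484068 = 0.217831
Normaliser: 0.07914 + 0.217831 = 0.296971
P(Class I | data) = 0.07914 / 0.296971 ≈ 0.2665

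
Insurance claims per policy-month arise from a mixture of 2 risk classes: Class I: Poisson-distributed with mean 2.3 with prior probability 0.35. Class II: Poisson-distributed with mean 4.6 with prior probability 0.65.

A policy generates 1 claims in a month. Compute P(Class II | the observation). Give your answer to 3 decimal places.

P(component k | x) = π_k·f_k(x) / marginal(x), where marginal(x) = Σ_j π_j·f_j(x).
Component likelihoods at x = 1 claims:
  p_I = 0.230595
  p_II = 0.0462384
Multiply by the mixture weights:
  π_I·p_I = 0.35 × 0.230595 = 0.0807084
  π_II·p_II = 0.65 × 0.0462384 = 0.030055
Evidence: 0.0807084 + 0.030055 = 0.110763
P(Class II | the observation) ≈ 0.271

0.271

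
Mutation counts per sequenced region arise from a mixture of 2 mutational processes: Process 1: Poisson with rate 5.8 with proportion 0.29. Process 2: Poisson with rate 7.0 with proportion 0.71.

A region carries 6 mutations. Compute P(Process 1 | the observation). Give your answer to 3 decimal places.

0.305

The responsibility of component k is π_k f_k(x) divided by Σ_j π_j f_j(x).
Evaluate each component's likelihood at the observed value:
  L_1 = 0.160076
  L_2 = 0.149003
Prior × likelihood for each component:
  π_1·L_1 = 0.29 × 0.160076 = 0.0464222
  π_2·L_2 = 0.71 × 0.149003 = 0.105792
Marginal: 0.0464222 + 0.105792 = 0.152214
So the posterior for Process 1 is 0.0464222 / 0.152214 ≈ 0.305.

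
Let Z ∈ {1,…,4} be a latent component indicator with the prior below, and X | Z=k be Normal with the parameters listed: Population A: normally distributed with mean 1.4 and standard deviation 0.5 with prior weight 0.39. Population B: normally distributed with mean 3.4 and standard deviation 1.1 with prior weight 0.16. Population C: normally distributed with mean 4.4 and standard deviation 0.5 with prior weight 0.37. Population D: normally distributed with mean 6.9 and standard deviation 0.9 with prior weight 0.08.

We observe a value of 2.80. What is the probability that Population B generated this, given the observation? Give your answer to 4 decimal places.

P(component k | x) = π_k·f_k(x) / marginal(x), where marginal(x) = Σ_j π_j·f_j(x).
Normal densities:
  f_A = (1/(0.5·√(2π)))·exp(−(2.80−1.4)²/(2·0.5²)) = 0.797885·exp(-3.92000) = 0.0158309
  f_B = (1/(1.1·√(2π)))·exp(−(2.80−3.4)²/(2·1.1²)) = 0.362675·exp(-0.14876) = 0.312544
  f_C = (1/(0.5·√(2π)))·exp(−(2.80−4.4)²/(2·0.5²)) = 0.797885·exp(-5.12000) = 0.00476818
  f_D = (1/(0.9·√(2π)))·exp(−(2.80−6.9)²/(2·0.9²)) = 0.443269·exp(-10.37654) = 1.38099e-05
Unnormalised posteriors:
  π_A·f_A = 0.39 × 0.0158309 = 0.00617405
  π_B·f_B = 0.16 × 0.312544 = 0.0500071
  π_C·f_C = 0.37 × 0.00476818 = 0.00176423
  π_D·f_D = 0.08 × 1.38099e-05 = 1.1048e-06
Normaliser: 0.00617405 + 0.0500071 + 0.00176423 + 1.1048e-06 = 0.0579465
Responsibility of Population B: 0.0500071 / 0.0579465 ≈ 0.8630

0.8630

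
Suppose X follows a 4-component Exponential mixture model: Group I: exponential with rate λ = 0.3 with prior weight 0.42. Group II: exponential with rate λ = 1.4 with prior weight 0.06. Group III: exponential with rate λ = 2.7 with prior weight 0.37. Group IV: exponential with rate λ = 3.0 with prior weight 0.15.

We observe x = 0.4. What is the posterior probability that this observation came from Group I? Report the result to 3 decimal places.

The responsibility of component k is π_k f_k(x) divided by Σ_j π_j f_j(x).
Exponential densities:
  f_I = 0.266076
  f_II = 0.799693
  f_III = 0.916908
  f_IV = 0.903583
Unnormalised posteriors:
  π_I·f_I = 0.42 × 0.266076 = 0.111752
  π_II·f_II = 0.06 × 0.799693 = 0.0479816
  π_III·f_III = 0.37 × 0.916908 = 0.339256
  π_IV·f_IV = 0.15 × 0.903583 = 0.135537
Sum: 0.111752 + 0.0479816 + 0.339256 + 0.135537 = 0.634527
P(Group I | data) = 0.111752 / 0.634527 ≈ 0.176

0.176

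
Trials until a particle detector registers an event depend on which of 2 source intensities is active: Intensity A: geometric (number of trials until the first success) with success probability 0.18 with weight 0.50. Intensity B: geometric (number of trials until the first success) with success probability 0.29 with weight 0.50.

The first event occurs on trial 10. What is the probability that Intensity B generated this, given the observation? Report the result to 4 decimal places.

0.3059

By Bayes' theorem, P(k | x) = π_k f_k(x) / Σ_j π_j f_j(x).
Geometric probabilities:
  p_A = 0.18·(1−0.18)^9 = 0.18·0.16762 = 0.0301715
  p_B = 0.29·(1−0.29)^9 = 0.29·0.0458485 = 0.0132961
Prior × likelihood for each component:
  π_A·p_A = 0.50 × 0.0301715 = 0.0150858
  π_B·p_B = 0.50 × 0.0132961 = 0.00664803
Marginal: 0.0150858 + 0.00664803 = 0.0217338
So the posterior for Intensity B is 0.00664803 / 0.0217338 ≈ 0.3059.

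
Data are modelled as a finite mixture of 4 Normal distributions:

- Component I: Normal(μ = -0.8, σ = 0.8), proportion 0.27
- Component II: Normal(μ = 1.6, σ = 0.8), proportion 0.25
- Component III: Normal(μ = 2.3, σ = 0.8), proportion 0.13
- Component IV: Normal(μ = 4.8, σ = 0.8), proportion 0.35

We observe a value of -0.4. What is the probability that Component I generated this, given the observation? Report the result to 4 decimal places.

By Bayes' theorem, P(k | x) = π_k f_k(x) / Σ_j π_j f_j(x).
Component likelihoods at x = -0.4:
  L_I = (1/(0.8·√(2π)))·exp(−(-0.4−-0.8)²/(2·0.8²)) = 0.498678·exp(-0.12500) = 0.440082
  L_II = (1/(0.8·√(2π)))·exp(−(-0.4−1.6)²/(2·0.8²)) = 0.498678·exp(-3.12500) = 0.0219104
  L_III = (1/(0.8·√(2π)))·exp(−(-0.4−2.3)²/(2·0.8²)) = 0.498678·exp(-5.69531) = 0.0016764
  L_IV = (1/(0.8·√(2π)))·exp(−(-0.4−4.8)²/(2·0.8²)) = 0.498678·exp(-21.12500) = 3.33695e-10
Weight by the priors:
  π_I·L_I = 0.27 × 0.440082 = 0.118822
  π_II·L_II = 0.25 × 0.0219104 = 0.00547759
  π_III·L_III = 0.13 × 0.0016764 = 0.000217932
  π_IV·L_IV = 0.35 × 3.33695e-10 = 1.16793e-10
Sum: 0.118822 + 0.00547759 + 0.000217932 + 1.16793e-10 = 0.124518
P(Component I | x) ≈ 0.9543

0.9543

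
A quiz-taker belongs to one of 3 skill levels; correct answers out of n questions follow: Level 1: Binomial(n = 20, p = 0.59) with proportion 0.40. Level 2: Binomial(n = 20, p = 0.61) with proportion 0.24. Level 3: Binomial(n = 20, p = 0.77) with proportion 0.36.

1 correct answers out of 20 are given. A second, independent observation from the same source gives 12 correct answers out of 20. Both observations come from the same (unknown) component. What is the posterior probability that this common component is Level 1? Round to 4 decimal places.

0.8065

Apply Bayes' rule: the posterior for each component is proportional to its prior times its likelihood at x.
Since both observations come from the same component, the likelihood for component k is f_k(x₁)·f_k(x₂).
  L_1 = [C(20,1)·0.59^1·0.41^19 = 20·0.59·4.39434e-08 = 5.18532e-07] × [0.178963] = 9.27977e-08
  L_2 = [C(20,1)·0.61^1·0.39^19 = 20·0.61·1.69913e-08 = 2.07294e-07] × [0.178954] = 3.70962e-08
  L_3 = [C(20,1)·0.77^1·0.23^19 = 20·0.77·7.46155e-13 = 1.14908e-11] × [0.0428527] = 4.92411e-13
Prior × likelihood for each component:
  P(Z=1)·L_1 = 0.40 × 9.27977e-08 = 3.71191e-08
  P(Z=2)·L_2 = 0.24 × 3.70962e-08 = 8.90309e-09
  P(Z=3)·L_3 = 0.36 × 4.92411e-13 = 1.77268e-13
Denominator: 3.71191e-08 + 8.90309e-09 + 1.77268e-13 = 4.60224e-08
So the posterior for Level 1 is 3.71191e-08 / 4.60224e-08 ≈ 0.8065.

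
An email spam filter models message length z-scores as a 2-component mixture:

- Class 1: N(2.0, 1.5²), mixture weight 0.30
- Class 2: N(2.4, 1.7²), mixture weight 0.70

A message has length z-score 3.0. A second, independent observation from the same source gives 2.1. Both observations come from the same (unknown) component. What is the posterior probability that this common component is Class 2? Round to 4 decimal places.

0.6778

Posterior ∝ prior × likelihood, so P(k | x) ∝ π_k f_k(x); normalise over all components.
Since both observations come from the same component, the likelihood for component k is f_k(x₁)·f_k(x₂).
  L_1 = [(1/(1.5·√(2π)))·exp(−(3.0−2.0)²/(2·1.5²)) = 0.265962·exp(-0.22222) = 0.212965] × [0.265371] = 0.0565149
  L_2 = [(1/(1.7·√(2π)))·exp(−(3.0−2.4)²/(2·1.7²)) = 0.234672·exp(-0.06228) = 0.220502] × [0.231046] = 0.050946
Weight by the priors:
  π_1·L_1 = 0.30 × 0.0565149 = 0.0169545
  π_2·L_2 = 0.70 × 0.050946 = 0.0356622
Sum: 0.0169545 + 0.0356622 = 0.0526167
P(Class 2 | x₁,x₂) ≈ 0.6778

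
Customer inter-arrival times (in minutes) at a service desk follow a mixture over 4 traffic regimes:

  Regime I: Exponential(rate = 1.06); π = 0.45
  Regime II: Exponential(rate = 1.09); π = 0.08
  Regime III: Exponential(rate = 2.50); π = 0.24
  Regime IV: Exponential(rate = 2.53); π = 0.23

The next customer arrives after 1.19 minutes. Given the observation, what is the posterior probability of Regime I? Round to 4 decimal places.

0.6191

The responsibility of component k is π_k f_k(x) divided by Σ_j π_j f_j(x).
Evaluate each component's likelihood at the observed value:
  f_I = 1.06·e^(−1.06·1.19) = 1.06·e^(−1.2614) = 0.300253
  f_II = 1.09·e^(−1.09·1.19) = 1.09·e^(−1.2971) = 0.297922
  f_III = 2.50·e^(−2.50·1.19) = 2.50·e^(−2.9750) = 0.127619
  f_IV = 2.53·e^(−2.53·1.19) = 2.53·e^(−3.0107) = 0.124621
Unnormalised posteriors:
  π_I·f_I = 0.45 × 0.300253 = 0.135114
  π_II·f_II = 0.08 × 0.297922 = 0.0238338
  π_III·f_III = 0.24 × 0.127619 = 0.0306285
  π_IV·f_IV = 0.23 × 0.124621 = 0.0286628
Denominator: 0.135114 + 0.0238338 + 0.0306285 + 0.0286628 = 0.218239
Responsibility of Regime I: 0.135114 / 0.218239 ≈ 0.6191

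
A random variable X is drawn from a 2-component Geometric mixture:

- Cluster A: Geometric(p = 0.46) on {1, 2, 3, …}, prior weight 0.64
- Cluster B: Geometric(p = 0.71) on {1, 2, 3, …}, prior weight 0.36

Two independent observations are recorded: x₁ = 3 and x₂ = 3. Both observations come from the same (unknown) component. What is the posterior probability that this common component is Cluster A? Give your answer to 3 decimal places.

Posterior ∝ prior × likelihood, so P(k | x) ∝ π_k f_k(x); normalise over all components.
Since both observations come from the same component, the likelihood for component k is f_k(x₁)·f_k(x₂).
  f_A = [0.46·(1−0.46)^2 = 0.46·0.2916 = 0.134136] × [0.134136] = 0.0179925
  f_B = [0.71·(1−0.71)^2 = 0.71·0.0841 = 0.059711] × [0.059711] = 0.0035654
Weight by the priors:
  π_A·f_A = 0.64 × 0.0179925 = 0.0115152
  π_B·f_B = 0.36 × 0.0035654 = 0.00128355
Sum: 0.0115152 + 0.00128355 = 0.0127987
P(Cluster A | x₁, x₂) ≈ 0.900

0.900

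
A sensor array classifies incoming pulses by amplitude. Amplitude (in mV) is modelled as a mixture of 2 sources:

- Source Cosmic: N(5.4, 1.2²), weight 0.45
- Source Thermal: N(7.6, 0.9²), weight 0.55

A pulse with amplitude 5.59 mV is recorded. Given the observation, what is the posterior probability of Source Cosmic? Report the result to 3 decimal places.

Apply Bayes' rule: the posterior for each component is proportional to its prior times its likelihood at x.
Evaluate each component's likelihood at the observed value:
  f_Cosmic = 0.328311
  f_Thermal = 0.0366088
Weight by the priors:
  π_Cosmic·f_Cosmic = 0.45 × 0.328311 = 0.14774
  π_Thermal·f_Thermal = 0.55 × 0.0366088 = 0.0201348
Marginal: 0.14774 + 0.0201348 = 0.167875
Responsibility of Source Cosmic: 0.14774 / 0.167875 ≈ 0.880

0.880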